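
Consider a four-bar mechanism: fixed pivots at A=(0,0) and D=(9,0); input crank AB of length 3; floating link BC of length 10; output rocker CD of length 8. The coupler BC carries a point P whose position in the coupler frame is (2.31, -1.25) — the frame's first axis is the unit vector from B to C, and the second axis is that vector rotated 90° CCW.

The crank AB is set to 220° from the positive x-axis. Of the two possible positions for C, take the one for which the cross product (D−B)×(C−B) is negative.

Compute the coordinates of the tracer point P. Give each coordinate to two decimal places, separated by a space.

-1.06 -4.24

A=(0,0), D=(9.00,0)
B = A + 3.00·(cos220°, sin220°) = (-2.2981, -1.9284)
|BD| = 11.4615
circle(B,10.00) ∩ circle(D,8.00): a=7.3012, h=6.8332
  candidates: C₊=(3.7494,6.0358) cross=78.318; C₋=(6.0487,-7.4357) cross=-78.318
  mode - wants cross < 0 → take C=(6.0487,-7.4357) (cross=-78.318)
ex = (C−B)/|BC| = (0.8347,-0.5507); ey = (0.5507,0.8347)
P = B + 2.31·ex + -1.25·ey = (-1.0584,-4.2439)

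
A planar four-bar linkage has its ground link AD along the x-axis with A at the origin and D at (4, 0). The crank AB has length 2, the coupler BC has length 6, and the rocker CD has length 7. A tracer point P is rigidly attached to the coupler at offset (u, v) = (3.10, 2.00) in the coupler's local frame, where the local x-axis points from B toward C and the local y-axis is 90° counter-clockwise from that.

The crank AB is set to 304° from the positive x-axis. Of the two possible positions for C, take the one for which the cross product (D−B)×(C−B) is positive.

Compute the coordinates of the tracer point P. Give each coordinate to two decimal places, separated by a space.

-2.24 -0.13

A=(0,0), D=(4.00,0)
B = A + 2.00·(cos304°, sin304°) = (1.1184, -1.6581)
|BD| = 3.3246
circle(B,6.00) ∩ circle(D,7.00): a=-0.2928, h=5.9928
  candidates: C₊=(-2.1242,3.3902) cross=19.924; C₋=(3.8534,-6.9985) cross=-19.924
  mode + wants cross > 0 → take C=(-2.1242,3.3902) (cross=19.924)
ex = (C−B)/|BC| = (-0.5404,0.8414); ey = (-0.8414,-0.5404)
P = B + 3.10·ex + 2.00·ey = (-2.2397,-0.1307)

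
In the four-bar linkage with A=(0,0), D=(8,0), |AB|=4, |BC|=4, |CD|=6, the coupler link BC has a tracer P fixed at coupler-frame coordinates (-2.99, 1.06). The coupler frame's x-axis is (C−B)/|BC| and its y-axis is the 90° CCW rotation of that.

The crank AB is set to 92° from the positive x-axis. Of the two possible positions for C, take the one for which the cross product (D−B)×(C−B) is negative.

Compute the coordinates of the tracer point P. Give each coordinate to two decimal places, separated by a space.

-0.87 7.08

A=(0,0), D=(8.00,0)
B = A + 4.00·(cos92°, sin92°) = (-0.1396, 3.9976)
|BD| = 9.0683
circle(B,4.00) ∩ circle(D,6.00): a=3.4314, h=2.0556
  candidates: C₊=(3.8466,4.3300) cross=18.641; C₋=(2.0342,0.6398) cross=-18.641
  mode - wants cross < 0 → take C=(2.0342,0.6398) (cross=-18.641)
ex = (C−B)/|BC| = (0.5435,-0.8394); ey = (0.8394,0.5435)
P = B + -2.99·ex + 1.06·ey = (-0.8747,7.0835)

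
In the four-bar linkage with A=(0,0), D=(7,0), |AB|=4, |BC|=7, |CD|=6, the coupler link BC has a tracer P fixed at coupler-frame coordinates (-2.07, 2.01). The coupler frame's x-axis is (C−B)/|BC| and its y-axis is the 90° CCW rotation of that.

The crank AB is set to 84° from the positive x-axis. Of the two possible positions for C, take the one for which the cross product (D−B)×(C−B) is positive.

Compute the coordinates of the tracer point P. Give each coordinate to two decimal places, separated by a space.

-2.14 5.30

A=(0,0), D=(7.00,0)
B = A + 4.00·(cos84°, sin84°) = (0.4181, 3.9781)
|BD| = 7.6907
circle(B,7.00) ∩ circle(D,6.00): a=4.6905, h=5.1961
  candidates: C₊=(7.1201,5.9988) cross=39.961; C₋=(1.7447,-2.8951) cross=-39.961
  mode + wants cross > 0 → take C=(7.1201,5.9988) (cross=39.961)
ex = (C−B)/|BC| = (0.9574,0.2887); ey = (-0.2887,0.9574)
P = B + -2.07·ex + 2.01·ey = (-2.1440,5.3050)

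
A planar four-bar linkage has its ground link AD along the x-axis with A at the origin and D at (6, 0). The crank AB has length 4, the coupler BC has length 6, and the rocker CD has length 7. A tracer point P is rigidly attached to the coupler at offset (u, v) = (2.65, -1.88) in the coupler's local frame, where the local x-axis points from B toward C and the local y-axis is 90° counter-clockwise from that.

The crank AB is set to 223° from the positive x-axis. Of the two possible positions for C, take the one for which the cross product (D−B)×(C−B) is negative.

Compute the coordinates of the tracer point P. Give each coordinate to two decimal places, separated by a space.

-1.65 -5.72

A=(0,0), D=(6.00,0)
B = A + 4.00·(cos223°, sin223°) = (-2.9254, -2.7280)
|BD| = 9.3330
circle(B,6.00) ∩ circle(D,7.00): a=3.9700, h=4.4987
  candidates: C₊=(-0.4437,2.7347) cross=41.987; C₋=(2.1862,-5.8698) cross=-41.987
  mode - wants cross < 0 → take C=(2.1862,-5.8698) (cross=-41.987)
ex = (C−B)/|BC| = (0.8519,-0.5236); ey = (0.5236,0.8519)
P = B + 2.65·ex + -1.88·ey = (-1.6522,-5.7173)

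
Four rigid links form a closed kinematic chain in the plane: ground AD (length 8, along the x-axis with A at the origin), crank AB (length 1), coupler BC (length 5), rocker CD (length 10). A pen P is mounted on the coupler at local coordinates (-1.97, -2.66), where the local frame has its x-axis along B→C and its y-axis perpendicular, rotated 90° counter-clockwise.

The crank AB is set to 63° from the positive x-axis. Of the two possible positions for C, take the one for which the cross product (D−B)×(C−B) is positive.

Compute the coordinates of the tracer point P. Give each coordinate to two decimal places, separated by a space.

3.32 -0.77

A=(0,0), D=(8.00,0)
B = A + 1.00·(cos63°, sin63°) = (0.4540, 0.8910)
|BD| = 7.5984
circle(B,5.00) ∩ circle(D,10.00): a=-1.1360, h=4.8692
  candidates: C₊=(-0.1032,5.8599) cross=36.999; C₋=(-1.2452,-3.8114) cross=-36.999
  mode + wants cross > 0 → take C=(-0.1032,5.8599) (cross=36.999)
ex = (C−B)/|BC| = (-0.1114,0.9938); ey = (-0.9938,-0.1114)
P = B + -1.97·ex + -2.66·ey = (3.3170,-0.7703)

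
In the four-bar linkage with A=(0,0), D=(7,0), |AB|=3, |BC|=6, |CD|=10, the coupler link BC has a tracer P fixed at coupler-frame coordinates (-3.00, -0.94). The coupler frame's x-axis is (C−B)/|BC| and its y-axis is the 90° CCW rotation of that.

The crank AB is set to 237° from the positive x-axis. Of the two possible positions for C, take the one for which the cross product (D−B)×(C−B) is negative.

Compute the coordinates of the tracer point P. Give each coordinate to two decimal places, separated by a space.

-3.76 -0.20

A=(0,0), D=(7.00,0)
B = A + 3.00·(cos237°, sin237°) = (-1.6339, -2.5160)
|BD| = 8.9930
circle(B,6.00) ∩ circle(D,10.00): a=0.9382, h=5.9262
  candidates: C₊=(-2.3912,3.4360) cross=53.295; C₋=(0.9248,-7.9431) cross=-53.295
  mode - wants cross < 0 → take C=(0.9248,-7.9431) (cross=-53.295)
ex = (C−B)/|BC| = (0.4265,-0.9045); ey = (0.9045,0.4265)
P = B + -3.00·ex + -0.94·ey = (-3.7635,-0.2034)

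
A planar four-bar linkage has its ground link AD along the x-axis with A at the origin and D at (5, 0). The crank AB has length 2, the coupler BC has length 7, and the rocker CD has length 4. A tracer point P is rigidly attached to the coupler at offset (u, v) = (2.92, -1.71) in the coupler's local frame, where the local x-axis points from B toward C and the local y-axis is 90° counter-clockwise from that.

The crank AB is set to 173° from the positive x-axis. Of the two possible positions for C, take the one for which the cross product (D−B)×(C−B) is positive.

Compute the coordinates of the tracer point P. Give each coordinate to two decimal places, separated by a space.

A=(0,0), D=(5.00,0)
B = A + 2.00·(cos173°, sin173°) = (-1.9851, 0.2437)
|BD| = 6.9893
circle(B,7.00) ∩ circle(D,4.00): a=5.8554, h=3.8359
  candidates: C₊=(4.0005,3.8731) cross=26.810; C₋=(3.7330,-3.7940) cross=-26.810
  mode + wants cross > 0 → take C=(4.0005,3.8731) (cross=26.810)
ex = (C−B)/|BC| = (0.8551,0.5185); ey = (-0.5185,0.8551)
P = B + 2.92·ex + -1.71·ey = (1.3984,0.2955)

1.40 0.30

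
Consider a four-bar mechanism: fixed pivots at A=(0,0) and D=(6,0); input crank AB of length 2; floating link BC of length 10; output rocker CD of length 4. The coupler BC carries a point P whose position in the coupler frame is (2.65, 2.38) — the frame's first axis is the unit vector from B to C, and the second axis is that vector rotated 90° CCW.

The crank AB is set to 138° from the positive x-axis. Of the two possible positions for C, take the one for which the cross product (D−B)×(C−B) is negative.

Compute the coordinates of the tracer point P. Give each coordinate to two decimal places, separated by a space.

2.01 1.99

A=(0,0), D=(6.00,0)
B = A + 2.00·(cos138°, sin138°) = (-1.4863, 1.3383)
|BD| = 7.6050
circle(B,10.00) ∩ circle(D,4.00): a=9.3252, h=3.6112
  candidates: C₊=(8.3289,3.2521) cross=27.463; C₋=(7.0579,-3.8576) cross=-27.463
  mode - wants cross < 0 → take C=(7.0579,-3.8576) (cross=-27.463)
ex = (C−B)/|BC| = (0.8544,-0.5196); ey = (0.5196,0.8544)
P = B + 2.65·ex + 2.38·ey = (2.0145,1.9949)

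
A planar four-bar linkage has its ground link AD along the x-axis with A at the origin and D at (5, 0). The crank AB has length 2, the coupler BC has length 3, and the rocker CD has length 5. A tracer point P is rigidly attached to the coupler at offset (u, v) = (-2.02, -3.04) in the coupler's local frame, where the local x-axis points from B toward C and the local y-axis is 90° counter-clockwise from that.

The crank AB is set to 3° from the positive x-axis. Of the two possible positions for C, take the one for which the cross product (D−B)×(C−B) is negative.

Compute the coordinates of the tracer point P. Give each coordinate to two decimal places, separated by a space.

A=(0,0), D=(5.00,0)
B = A + 2.00·(cos3°, sin3°) = (1.9973, 0.1047)
|BD| = 3.0046
circle(B,3.00) ∩ circle(D,5.00): a=-1.1603, h=2.7665
  candidates: C₊=(0.9340,2.9099) cross=8.312; C₋=(0.7413,-2.6197) cross=-8.312
  mode - wants cross < 0 → take C=(0.7413,-2.6197) (cross=-8.312)
ex = (C−B)/|BC| = (-0.4187,-0.9081); ey = (0.9081,-0.4187)
P = B + -2.02·ex + -3.04·ey = (0.0822,3.2119)

0.08 3.21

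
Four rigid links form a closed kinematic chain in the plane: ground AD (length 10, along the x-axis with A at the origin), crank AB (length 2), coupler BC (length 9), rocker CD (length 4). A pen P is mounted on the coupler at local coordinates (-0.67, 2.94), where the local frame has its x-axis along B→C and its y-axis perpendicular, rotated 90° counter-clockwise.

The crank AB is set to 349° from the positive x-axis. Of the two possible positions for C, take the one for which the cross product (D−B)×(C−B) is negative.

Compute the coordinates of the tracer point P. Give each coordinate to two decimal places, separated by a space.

2.53 2.58

A=(0,0), D=(10.00,0)
B = A + 2.00·(cos349°, sin349°) = (1.9633, -0.3816)
|BD| = 8.0458
circle(B,9.00) ∩ circle(D,4.00): a=8.0623, h=4.0000
  candidates: C₊=(9.8267,3.9962) cross=32.183; C₋=(10.2062,-3.9947) cross=-32.183
  mode - wants cross < 0 → take C=(10.2062,-3.9947) (cross=-32.183)
ex = (C−B)/|BC| = (0.9159,-0.4015); ey = (0.4015,0.9159)
P = B + -0.67·ex + 2.94·ey = (2.5299,2.5800)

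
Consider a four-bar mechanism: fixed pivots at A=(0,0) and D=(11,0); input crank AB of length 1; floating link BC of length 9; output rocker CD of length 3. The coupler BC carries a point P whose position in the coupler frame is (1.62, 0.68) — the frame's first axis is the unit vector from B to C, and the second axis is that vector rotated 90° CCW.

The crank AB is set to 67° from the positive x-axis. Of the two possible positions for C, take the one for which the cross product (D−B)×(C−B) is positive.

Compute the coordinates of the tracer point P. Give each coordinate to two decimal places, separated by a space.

A=(0,0), D=(11.00,0)
B = A + 1.00·(cos67°, sin67°) = (0.3907, 0.9205)
|BD| = 10.6491
circle(B,9.00) ∩ circle(D,3.00): a=8.7051, h=2.2849
  candidates: C₊=(9.2608,2.4444) cross=24.332; C₋=(8.8658,-2.1083) cross=-24.332
  mode + wants cross > 0 → take C=(9.2608,2.4444) (cross=24.332)
ex = (C−B)/|BC| = (0.9856,0.1693); ey = (-0.1693,0.9856)
P = B + 1.62·ex + 0.68·ey = (1.8722,1.8650)

1.87 1.86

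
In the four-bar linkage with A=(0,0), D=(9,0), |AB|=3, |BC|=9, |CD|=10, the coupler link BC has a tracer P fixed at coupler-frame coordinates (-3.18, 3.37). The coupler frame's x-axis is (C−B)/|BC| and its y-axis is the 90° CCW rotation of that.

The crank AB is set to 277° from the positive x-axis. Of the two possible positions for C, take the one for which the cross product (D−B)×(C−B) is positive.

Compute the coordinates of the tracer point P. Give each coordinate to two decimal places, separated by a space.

-3.22 -5.91

A=(0,0), D=(9.00,0)
B = A + 3.00·(cos277°, sin277°) = (0.3656, -2.9776)
|BD| = 9.1334
circle(B,9.00) ∩ circle(D,10.00): a=3.5266, h=8.2803
  candidates: C₊=(1.0000,6.0000) cross=75.627; C₋=(6.3990,-9.6558) cross=-75.627
  mode + wants cross > 0 → take C=(1.0000,6.0000) (cross=75.627)
ex = (C−B)/|BC| = (0.0705,0.9975); ey = (-0.9975,0.0705)
P = B + -3.18·ex + 3.37·ey = (-3.2202,-5.9122)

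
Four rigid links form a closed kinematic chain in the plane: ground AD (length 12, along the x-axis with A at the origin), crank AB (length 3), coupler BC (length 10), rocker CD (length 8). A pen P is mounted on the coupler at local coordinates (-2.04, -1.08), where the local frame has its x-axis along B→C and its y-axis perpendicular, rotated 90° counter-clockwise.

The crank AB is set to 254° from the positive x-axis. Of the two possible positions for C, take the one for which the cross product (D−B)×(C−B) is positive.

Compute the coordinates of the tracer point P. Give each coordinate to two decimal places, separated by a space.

A=(0,0), D=(12.00,0)
B = A + 3.00·(cos254°, sin254°) = (-0.8269, -2.8838)
|BD| = 13.1471
circle(B,10.00) ∩ circle(D,8.00): a=7.9427, h=6.0757
  candidates: C₊=(5.5896,4.7862) cross=79.878; C₋=(8.2550,-7.0693) cross=-79.878
  mode + wants cross > 0 → take C=(5.5896,4.7862) (cross=79.878)
ex = (C−B)/|BC| = (0.6417,0.7670); ey = (-0.7670,0.6417)
P = B + -2.04·ex + -1.08·ey = (-1.3075,-5.1414)

-1.31 -5.14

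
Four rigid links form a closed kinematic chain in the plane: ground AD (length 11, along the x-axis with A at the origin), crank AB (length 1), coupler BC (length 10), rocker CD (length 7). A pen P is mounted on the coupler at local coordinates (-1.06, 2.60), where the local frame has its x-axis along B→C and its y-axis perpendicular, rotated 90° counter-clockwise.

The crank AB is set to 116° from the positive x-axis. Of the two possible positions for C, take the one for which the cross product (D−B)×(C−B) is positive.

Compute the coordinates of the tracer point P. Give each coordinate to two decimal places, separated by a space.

-2.74 2.51

A=(0,0), D=(11.00,0)
B = A + 1.00·(cos116°, sin116°) = (-0.4384, 0.8988)
|BD| = 11.4736
circle(B,10.00) ∩ circle(D,7.00): a=7.9593, h=6.0539
  candidates: C₊=(7.9707,6.3106) cross=69.460; C₋=(7.0222,-5.7600) cross=-69.460
  mode + wants cross > 0 → take C=(7.9707,6.3106) (cross=69.460)
ex = (C−B)/|BC| = (0.8409,0.5412); ey = (-0.5412,0.8409)
P = B + -1.06·ex + 2.60·ey = (-2.7368,2.5115)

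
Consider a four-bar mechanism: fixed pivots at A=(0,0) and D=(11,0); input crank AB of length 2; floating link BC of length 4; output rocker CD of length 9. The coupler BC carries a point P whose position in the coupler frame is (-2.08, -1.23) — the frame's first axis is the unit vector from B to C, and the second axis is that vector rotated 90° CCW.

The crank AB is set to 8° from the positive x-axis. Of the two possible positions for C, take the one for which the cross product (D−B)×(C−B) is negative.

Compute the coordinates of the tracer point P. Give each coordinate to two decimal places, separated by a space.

A=(0,0), D=(11.00,0)
B = A + 2.00·(cos8°, sin8°) = (1.9805, 0.2783)
|BD| = 9.0238
circle(B,4.00) ∩ circle(D,9.00): a=0.9103, h=3.8950
  candidates: C₊=(3.0105,4.1435) cross=35.148; C₋=(2.7702,-3.6429) cross=-35.148
  mode - wants cross < 0 → take C=(2.7702,-3.6429) (cross=-35.148)
ex = (C−B)/|BC| = (0.1974,-0.9803); ey = (0.9803,0.1974)
P = B + -2.08·ex + -1.23·ey = (0.3641,2.0746)

0.36 2.07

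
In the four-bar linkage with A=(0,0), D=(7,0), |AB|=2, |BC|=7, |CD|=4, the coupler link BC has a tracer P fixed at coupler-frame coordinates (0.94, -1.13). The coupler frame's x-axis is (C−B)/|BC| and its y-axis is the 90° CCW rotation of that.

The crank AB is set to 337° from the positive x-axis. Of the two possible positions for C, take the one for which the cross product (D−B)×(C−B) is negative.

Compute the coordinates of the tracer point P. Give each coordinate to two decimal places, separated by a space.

2.19 -2.21

A=(0,0), D=(7.00,0)
B = A + 2.00·(cos337°, sin337°) = (1.8410, -0.7815)
|BD| = 5.2178
circle(B,7.00) ∩ circle(D,4.00): a=5.7711, h=3.9615
  candidates: C₊=(6.9538,3.9997) cross=20.671; C₋=(8.1404,-3.8340) cross=-20.671
  mode - wants cross < 0 → take C=(8.1404,-3.8340) (cross=-20.671)
ex = (C−B)/|BC| = (0.8999,-0.4361); ey = (0.4361,0.8999)
P = B + 0.94·ex + -1.13·ey = (2.1942,-2.2083)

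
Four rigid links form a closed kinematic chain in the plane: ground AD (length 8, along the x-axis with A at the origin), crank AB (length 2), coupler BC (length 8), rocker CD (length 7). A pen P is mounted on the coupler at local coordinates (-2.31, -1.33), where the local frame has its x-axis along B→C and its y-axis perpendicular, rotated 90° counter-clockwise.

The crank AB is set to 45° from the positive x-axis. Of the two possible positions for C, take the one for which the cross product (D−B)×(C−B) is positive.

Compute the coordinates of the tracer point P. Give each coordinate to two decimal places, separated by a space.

A=(0,0), D=(8.00,0)
B = A + 2.00·(cos45°, sin45°) = (1.4142, 1.4142)
|BD| = 6.7359
circle(B,8.00) ∩ circle(D,7.00): a=4.4814, h=6.6270
  candidates: C₊=(7.1871,6.9526) cross=44.639; C₋=(4.4044,-6.0060) cross=-44.639
  mode + wants cross > 0 → take C=(7.1871,6.9526) (cross=44.639)
ex = (C−B)/|BC| = (0.7216,0.6923); ey = (-0.6923,0.7216)
P = B + -2.31·ex + -1.33·ey = (0.6681,-1.1447)

0.67 -1.14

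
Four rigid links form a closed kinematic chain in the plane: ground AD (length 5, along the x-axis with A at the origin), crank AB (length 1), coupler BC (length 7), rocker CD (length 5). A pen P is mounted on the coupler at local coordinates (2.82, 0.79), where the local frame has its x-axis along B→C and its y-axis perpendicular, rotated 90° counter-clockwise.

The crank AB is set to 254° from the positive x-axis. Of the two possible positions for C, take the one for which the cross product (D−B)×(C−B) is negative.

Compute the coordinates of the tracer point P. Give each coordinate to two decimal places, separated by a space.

A=(0,0), D=(5.00,0)
B = A + 1.00·(cos254°, sin254°) = (-0.2756, -0.9613)
|BD| = 5.3625
circle(B,7.00) ∩ circle(D,5.00): a=4.9190, h=4.9803
  candidates: C₊=(3.6709,4.8201) cross=26.707; C₋=(5.4564,-4.9791) cross=-26.707
  mode - wants cross < 0 → take C=(5.4564,-4.9791) (cross=-26.707)
ex = (C−B)/|BC| = (0.8189,-0.5740); ey = (0.5740,0.8189)
P = B + 2.82·ex + 0.79·ey = (2.4870,-1.9330)

2.49 -1.93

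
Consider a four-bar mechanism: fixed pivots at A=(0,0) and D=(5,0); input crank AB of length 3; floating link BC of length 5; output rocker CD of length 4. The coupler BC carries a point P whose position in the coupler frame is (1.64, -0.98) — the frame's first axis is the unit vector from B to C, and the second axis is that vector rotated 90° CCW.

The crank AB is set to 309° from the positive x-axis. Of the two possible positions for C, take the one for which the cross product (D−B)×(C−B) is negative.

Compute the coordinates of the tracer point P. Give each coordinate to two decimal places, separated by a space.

A=(0,0), D=(5.00,0)
B = A + 3.00·(cos309°, sin309°) = (1.8880, -2.3314)
|BD| = 3.8885
circle(B,5.00) ∩ circle(D,4.00): a=3.1015, h=3.9218
  candidates: C₊=(2.0187,2.6669) cross=15.250; C₋=(6.7216,-3.6106) cross=-15.250
  mode - wants cross < 0 → take C=(6.7216,-3.6106) (cross=-15.250)
ex = (C−B)/|BC| = (0.9667,-0.2558); ey = (0.2558,0.9667)
P = B + 1.64·ex + -0.98·ey = (3.2227,-3.6984)

3.22 -3.70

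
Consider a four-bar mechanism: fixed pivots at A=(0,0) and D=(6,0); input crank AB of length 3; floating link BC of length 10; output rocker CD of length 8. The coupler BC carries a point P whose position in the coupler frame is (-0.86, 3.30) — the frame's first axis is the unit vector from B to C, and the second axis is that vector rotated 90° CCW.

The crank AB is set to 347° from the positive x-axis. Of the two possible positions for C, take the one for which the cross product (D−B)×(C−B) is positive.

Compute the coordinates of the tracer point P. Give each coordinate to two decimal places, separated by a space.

-0.29 0.48

A=(0,0), D=(6.00,0)
B = A + 3.00·(cos347°, sin347°) = (2.9231, -0.6749)
|BD| = 3.1500
circle(B,10.00) ∩ circle(D,8.00): a=7.2892, h=6.8459
  candidates: C₊=(8.5765,7.5738) cross=21.565; C₋=(11.5098,-5.8002) cross=-21.565
  mode + wants cross > 0 → take C=(8.5765,7.5738) (cross=21.565)
ex = (C−B)/|BC| = (0.5653,0.8249); ey = (-0.8249,0.5653)
P = B + -0.86·ex + 3.30·ey = (-0.2851,0.4814)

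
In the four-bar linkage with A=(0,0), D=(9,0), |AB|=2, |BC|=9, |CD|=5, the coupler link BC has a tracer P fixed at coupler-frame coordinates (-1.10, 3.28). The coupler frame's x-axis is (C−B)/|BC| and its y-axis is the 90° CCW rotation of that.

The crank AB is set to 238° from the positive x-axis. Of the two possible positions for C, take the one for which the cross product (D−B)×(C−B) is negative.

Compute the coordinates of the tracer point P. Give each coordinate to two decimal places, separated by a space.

-0.99 1.76

A=(0,0), D=(9.00,0)
B = A + 2.00·(cos238°, sin238°) = (-1.0598, -1.6961)
|BD| = 10.2018
circle(B,9.00) ∩ circle(D,5.00): a=7.8455, h=4.4100
  candidates: C₊=(5.9433,3.9569) cross=44.990; C₋=(7.4097,-4.7403) cross=-44.990
  mode - wants cross < 0 → take C=(7.4097,-4.7403) (cross=-44.990)
ex = (C−B)/|BC| = (0.9411,-0.3382); ey = (0.3382,0.9411)
P = B + -1.10·ex + 3.28·ey = (-0.9855,1.7626)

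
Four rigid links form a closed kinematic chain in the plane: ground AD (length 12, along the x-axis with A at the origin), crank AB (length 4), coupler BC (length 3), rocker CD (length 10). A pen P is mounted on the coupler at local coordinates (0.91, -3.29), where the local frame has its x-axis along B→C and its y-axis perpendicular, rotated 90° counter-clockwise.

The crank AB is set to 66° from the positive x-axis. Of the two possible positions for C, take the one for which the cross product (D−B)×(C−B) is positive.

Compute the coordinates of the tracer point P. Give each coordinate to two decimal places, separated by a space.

4.55 1.90

A=(0,0), D=(12.00,0)
B = A + 4.00·(cos66°, sin66°) = (1.6269, 3.6542)
|BD| = 10.9979
circle(B,3.00) ∩ circle(D,10.00): a=1.3618, h=2.6731
  candidates: C₊=(3.7995,5.7230) cross=29.399; C₋=(2.0232,0.6805) cross=-29.399
  mode + wants cross > 0 → take C=(3.7995,5.7230) (cross=29.399)
ex = (C−B)/|BC| = (0.7242,0.6896); ey = (-0.6896,0.7242)
P = B + 0.91·ex + -3.29·ey = (4.5547,1.8991)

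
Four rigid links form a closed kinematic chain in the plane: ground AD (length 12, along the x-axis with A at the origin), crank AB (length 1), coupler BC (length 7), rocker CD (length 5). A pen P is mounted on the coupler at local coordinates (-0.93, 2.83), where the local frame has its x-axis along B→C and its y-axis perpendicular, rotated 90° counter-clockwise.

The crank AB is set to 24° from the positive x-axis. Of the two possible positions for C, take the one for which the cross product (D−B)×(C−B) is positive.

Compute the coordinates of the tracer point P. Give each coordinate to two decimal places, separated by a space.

-0.79 2.85

A=(0,0), D=(12.00,0)
B = A + 1.00·(cos24°, sin24°) = (0.9135, 0.4067)
|BD| = 11.0939
circle(B,7.00) ∩ circle(D,5.00): a=6.6286, h=2.2497
  candidates: C₊=(7.6202,2.4119) cross=24.958; C₋=(7.4552,-2.0845) cross=-24.958
  mode + wants cross > 0 → take C=(7.6202,2.4119) (cross=24.958)
ex = (C−B)/|BC| = (0.9581,0.2865); ey = (-0.2865,0.9581)
P = B + -0.93·ex + 2.83·ey = (-0.7881,2.8517)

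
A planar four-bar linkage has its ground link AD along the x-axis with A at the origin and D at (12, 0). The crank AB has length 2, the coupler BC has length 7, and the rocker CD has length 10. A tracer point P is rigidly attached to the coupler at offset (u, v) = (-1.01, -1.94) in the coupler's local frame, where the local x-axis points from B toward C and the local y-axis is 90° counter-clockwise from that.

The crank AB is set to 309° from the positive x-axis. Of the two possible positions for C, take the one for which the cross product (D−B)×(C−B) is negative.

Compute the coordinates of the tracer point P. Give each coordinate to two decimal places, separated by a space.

-0.91 -1.81

A=(0,0), D=(12.00,0)
B = A + 2.00·(cos309°, sin309°) = (1.2586, -1.5543)
|BD| = 10.8532
circle(B,7.00) ∩ circle(D,10.00): a=3.0771, h=6.2874
  candidates: C₊=(3.4036,5.1090) cross=68.239; C₋=(5.2044,-7.3362) cross=-68.239
  mode - wants cross < 0 → take C=(5.2044,-7.3362) (cross=-68.239)
ex = (C−B)/|BC| = (0.5637,-0.8260); ey = (0.8260,0.5637)
P = B + -1.01·ex + -1.94·ey = (-0.9131,-1.8136)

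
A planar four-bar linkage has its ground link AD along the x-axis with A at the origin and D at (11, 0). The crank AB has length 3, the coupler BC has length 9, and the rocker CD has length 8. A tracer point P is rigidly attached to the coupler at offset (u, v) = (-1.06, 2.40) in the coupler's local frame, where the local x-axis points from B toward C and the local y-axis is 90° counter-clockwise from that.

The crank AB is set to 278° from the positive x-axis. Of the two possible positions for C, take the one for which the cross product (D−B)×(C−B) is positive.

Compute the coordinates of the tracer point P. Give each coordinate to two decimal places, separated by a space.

-2.20 -2.76

A=(0,0), D=(11.00,0)
B = A + 3.00·(cos278°, sin278°) = (0.4175, -2.9708)
|BD| = 10.9916
circle(B,9.00) ∩ circle(D,8.00): a=6.2691, h=6.4574
  candidates: C₊=(4.7080,4.9407) cross=70.977; C₋=(8.1986,-7.4935) cross=-70.977
  mode + wants cross > 0 → take C=(4.7080,4.9407) (cross=70.977)
ex = (C−B)/|BC| = (0.4767,0.8791); ey = (-0.8791,0.4767)
P = B + -1.06·ex + 2.40·ey = (-2.1975,-2.7585)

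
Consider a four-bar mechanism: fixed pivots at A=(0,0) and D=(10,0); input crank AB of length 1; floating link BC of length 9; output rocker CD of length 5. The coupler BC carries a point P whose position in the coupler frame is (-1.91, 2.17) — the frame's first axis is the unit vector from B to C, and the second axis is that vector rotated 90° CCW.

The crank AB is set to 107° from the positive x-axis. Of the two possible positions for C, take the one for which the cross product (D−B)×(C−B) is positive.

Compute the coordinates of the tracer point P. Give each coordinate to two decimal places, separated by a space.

A=(0,0), D=(10.00,0)
B = A + 1.00·(cos107°, sin107°) = (-0.2924, 0.9563)
|BD| = 10.3367
circle(B,9.00) ∩ circle(D,5.00): a=7.8771, h=4.3532
  candidates: C₊=(7.9537,4.5621) cross=44.998; C₋=(7.1483,-4.1070) cross=-44.998
  mode + wants cross > 0 → take C=(7.9537,4.5621) (cross=44.998)
ex = (C−B)/|BC| = (0.9162,0.4006); ey = (-0.4006,0.9162)
P = B + -1.91·ex + 2.17·ey = (-2.9118,2.1793)

-2.91 2.18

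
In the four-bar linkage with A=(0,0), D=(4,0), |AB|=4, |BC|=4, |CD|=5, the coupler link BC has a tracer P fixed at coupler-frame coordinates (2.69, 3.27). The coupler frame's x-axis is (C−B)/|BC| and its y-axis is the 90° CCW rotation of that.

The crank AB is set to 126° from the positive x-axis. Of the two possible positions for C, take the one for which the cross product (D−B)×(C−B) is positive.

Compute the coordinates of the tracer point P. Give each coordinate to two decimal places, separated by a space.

A=(0,0), D=(4.00,0)
B = A + 4.00·(cos126°, sin126°) = (-2.3511, 3.2361)
|BD| = 7.1281
circle(B,4.00) ∩ circle(D,5.00): a=2.9327, h=2.7201
  candidates: C₊=(1.4968,4.3283) cross=19.389; C₋=(-0.9730,-0.5190) cross=-19.389
  mode + wants cross > 0 → take C=(1.4968,4.3283) (cross=19.389)
ex = (C−B)/|BC| = (0.9620,0.2731); ey = (-0.2731,0.9620)
P = B + 2.69·ex + 3.27·ey = (-0.6563,7.1163)

-0.66 7.12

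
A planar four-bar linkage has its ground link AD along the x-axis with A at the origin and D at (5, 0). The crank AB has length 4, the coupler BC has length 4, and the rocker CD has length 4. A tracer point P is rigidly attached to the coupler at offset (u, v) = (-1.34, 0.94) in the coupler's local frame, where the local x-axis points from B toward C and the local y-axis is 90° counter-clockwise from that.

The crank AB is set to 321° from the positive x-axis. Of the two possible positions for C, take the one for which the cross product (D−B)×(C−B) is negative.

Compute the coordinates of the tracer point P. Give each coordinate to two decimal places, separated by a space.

2.03 -1.29

A=(0,0), D=(5.00,0)
B = A + 4.00·(cos321°, sin321°) = (3.1086, -2.5173)
|BD| = 3.1487
circle(B,4.00) ∩ circle(D,4.00): a=1.5743, h=3.6772
  candidates: C₊=(1.1145,0.9502) cross=11.578; C₋=(6.9941,-3.4675) cross=-11.578
  mode - wants cross < 0 → take C=(6.9941,-3.4675) (cross=-11.578)
ex = (C−B)/|BC| = (0.9714,-0.2376); ey = (0.2376,0.9714)
P = B + -1.34·ex + 0.94·ey = (2.0302,-1.2859)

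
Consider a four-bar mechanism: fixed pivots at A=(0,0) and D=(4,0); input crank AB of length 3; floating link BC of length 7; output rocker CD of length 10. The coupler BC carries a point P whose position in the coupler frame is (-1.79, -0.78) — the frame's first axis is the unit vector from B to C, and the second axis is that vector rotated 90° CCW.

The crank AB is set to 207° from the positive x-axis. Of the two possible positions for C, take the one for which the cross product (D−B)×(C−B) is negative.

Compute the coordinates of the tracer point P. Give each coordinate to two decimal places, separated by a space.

-3.72 0.29

A=(0,0), D=(4.00,0)
B = A + 3.00·(cos207°, sin207°) = (-2.6730, -1.3620)
|BD| = 6.8106
circle(B,7.00) ∩ circle(D,10.00): a=-0.3389, h=6.9918
  candidates: C₊=(-4.4033,5.4208) cross=47.618; C₋=(-1.6068,-8.2803) cross=-47.618
  mode - wants cross < 0 → take C=(-1.6068,-8.2803) (cross=-47.618)
ex = (C−B)/|BC| = (0.1523,-0.9883); ey = (0.9883,0.1523)
P = B + -1.79·ex + -0.78·ey = (-3.7166,0.2883)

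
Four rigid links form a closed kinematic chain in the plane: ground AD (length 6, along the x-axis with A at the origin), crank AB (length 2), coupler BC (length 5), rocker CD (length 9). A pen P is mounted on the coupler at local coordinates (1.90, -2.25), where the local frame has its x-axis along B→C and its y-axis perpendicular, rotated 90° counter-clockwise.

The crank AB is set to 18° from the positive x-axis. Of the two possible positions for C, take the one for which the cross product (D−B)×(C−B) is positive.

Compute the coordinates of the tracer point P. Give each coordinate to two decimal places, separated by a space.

1.33 3.51

A=(0,0), D=(6.00,0)
B = A + 2.00·(cos18°, sin18°) = (1.9021, 0.6180)
|BD| = 4.1442
circle(B,5.00) ∩ circle(D,9.00): a=-4.6843, h=1.7486
  candidates: C₊=(-2.4690,3.0457) cross=7.247; C₋=(-2.9905,-0.4125) cross=-7.247
  mode + wants cross > 0 → take C=(-2.4690,3.0457) (cross=7.247)
ex = (C−B)/|BC| = (-0.8742,0.4855); ey = (-0.4855,-0.8742)
P = B + 1.90·ex + -2.25·ey = (1.3335,3.5075)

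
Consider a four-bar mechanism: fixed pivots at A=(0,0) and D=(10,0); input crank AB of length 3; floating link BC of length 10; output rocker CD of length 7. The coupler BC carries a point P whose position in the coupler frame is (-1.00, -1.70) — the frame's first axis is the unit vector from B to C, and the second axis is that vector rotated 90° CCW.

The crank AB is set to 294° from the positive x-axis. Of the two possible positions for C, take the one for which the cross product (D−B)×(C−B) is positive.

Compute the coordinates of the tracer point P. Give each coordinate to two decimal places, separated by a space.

A=(0,0), D=(10.00,0)
B = A + 3.00·(cos294°, sin294°) = (1.2202, -2.7406)
|BD| = 9.1976
circle(B,10.00) ∩ circle(D,7.00): a=7.3713, h=6.7576
  candidates: C₊=(6.2431,5.9064) cross=62.153; C₋=(10.2702,-6.9948) cross=-62.153
  mode + wants cross > 0 → take C=(6.2431,5.9064) (cross=62.153)
ex = (C−B)/|BC| = (0.5023,0.8647); ey = (-0.8647,0.5023)
P = B + -1.00·ex + -1.70·ey = (2.1879,-4.4592)

2.19 -4.46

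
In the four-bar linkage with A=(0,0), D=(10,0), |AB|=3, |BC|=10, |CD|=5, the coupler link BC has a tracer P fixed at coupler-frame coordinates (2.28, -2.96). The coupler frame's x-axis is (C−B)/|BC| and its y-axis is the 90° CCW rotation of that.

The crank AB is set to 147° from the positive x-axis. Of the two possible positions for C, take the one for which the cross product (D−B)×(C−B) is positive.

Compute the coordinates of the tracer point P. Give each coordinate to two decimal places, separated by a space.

A=(0,0), D=(10.00,0)
B = A + 3.00·(cos147°, sin147°) = (-2.5160, 1.6339)
|BD| = 12.6222
circle(B,10.00) ∩ circle(D,5.00): a=9.2821, h=3.7207
  candidates: C₊=(7.1696,4.1217) cross=46.963; C₋=(6.2063,-3.2570) cross=-46.963
  mode + wants cross > 0 → take C=(7.1696,4.1217) (cross=46.963)
ex = (C−B)/|BC| = (0.9686,0.2488); ey = (-0.2488,0.9686)
P = B + 2.28·ex + -2.96·ey = (0.4287,-0.6658)

0.43 -0.67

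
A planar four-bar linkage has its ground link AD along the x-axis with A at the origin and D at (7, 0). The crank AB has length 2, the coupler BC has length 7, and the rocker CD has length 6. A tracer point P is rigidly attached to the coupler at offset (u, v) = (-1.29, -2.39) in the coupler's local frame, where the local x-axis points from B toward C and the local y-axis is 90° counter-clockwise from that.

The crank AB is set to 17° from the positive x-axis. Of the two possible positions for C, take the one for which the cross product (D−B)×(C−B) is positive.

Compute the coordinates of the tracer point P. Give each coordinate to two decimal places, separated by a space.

2.93 -1.93

A=(0,0), D=(7.00,0)
B = A + 2.00·(cos17°, sin17°) = (1.9126, 0.5847)
|BD| = 5.1209
circle(B,7.00) ∩ circle(D,6.00): a=3.8298, h=5.8594
  candidates: C₊=(6.3864,5.9685) cross=30.005; C₋=(5.0482,-5.6737) cross=-30.005
  mode + wants cross > 0 → take C=(6.3864,5.9685) (cross=30.005)
ex = (C−B)/|BC| = (0.6391,0.7691); ey = (-0.7691,0.6391)
P = B + -1.29·ex + -2.39·ey = (2.9263,-1.9349)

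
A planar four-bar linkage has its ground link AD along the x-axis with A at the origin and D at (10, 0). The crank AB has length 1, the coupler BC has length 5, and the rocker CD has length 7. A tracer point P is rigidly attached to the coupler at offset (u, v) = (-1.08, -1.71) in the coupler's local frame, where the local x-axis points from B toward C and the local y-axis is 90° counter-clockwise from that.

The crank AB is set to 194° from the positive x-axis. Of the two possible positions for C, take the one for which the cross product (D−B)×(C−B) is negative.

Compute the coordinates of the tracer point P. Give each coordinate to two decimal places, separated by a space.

-2.71 -1.27

A=(0,0), D=(10.00,0)
B = A + 1.00·(cos194°, sin194°) = (-0.9703, -0.2419)
|BD| = 10.9730
circle(B,5.00) ∩ circle(D,7.00): a=4.3929, h=2.3880
  candidates: C₊=(3.3689,2.2424) cross=26.203; C₋=(3.4742,-2.5325) cross=-26.203
  mode - wants cross < 0 → take C=(3.4742,-2.5325) (cross=-26.203)
ex = (C−B)/|BC| = (0.8889,-0.4581); ey = (0.4581,0.8889)
P = B + -1.08·ex + -1.71·ey = (-2.7137,-1.2672)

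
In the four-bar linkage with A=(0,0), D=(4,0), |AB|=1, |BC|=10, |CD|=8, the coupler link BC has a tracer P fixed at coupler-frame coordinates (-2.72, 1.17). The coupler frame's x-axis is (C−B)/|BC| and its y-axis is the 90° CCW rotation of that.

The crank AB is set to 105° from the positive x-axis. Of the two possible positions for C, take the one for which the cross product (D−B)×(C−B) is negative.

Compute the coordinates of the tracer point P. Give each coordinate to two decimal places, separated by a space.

-0.42 3.92

A=(0,0), D=(4.00,0)
B = A + 1.00·(cos105°, sin105°) = (-0.2588, 0.9659)
|BD| = 4.3670
circle(B,10.00) ∩ circle(D,8.00): a=6.3053, h=7.7616
  candidates: C₊=(7.6071,7.1406) cross=33.895; C₋=(4.1736,-7.9981) cross=-33.895
  mode - wants cross < 0 → take C=(4.1736,-7.9981) (cross=-33.895)
ex = (C−B)/|BC| = (0.4432,-0.8964); ey = (0.8964,0.4432)
P = B + -2.72·ex + 1.17·ey = (-0.4156,3.9227)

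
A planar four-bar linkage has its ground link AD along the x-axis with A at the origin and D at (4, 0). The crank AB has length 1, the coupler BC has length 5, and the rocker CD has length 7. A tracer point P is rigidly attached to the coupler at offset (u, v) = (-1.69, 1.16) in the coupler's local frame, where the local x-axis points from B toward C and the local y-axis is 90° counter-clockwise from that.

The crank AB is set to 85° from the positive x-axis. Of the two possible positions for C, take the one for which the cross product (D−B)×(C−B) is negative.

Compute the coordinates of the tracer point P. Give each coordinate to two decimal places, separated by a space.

1.86 2.03

A=(0,0), D=(4.00,0)
B = A + 1.00·(cos85°, sin85°) = (0.0872, 0.9962)
|BD| = 4.0377
circle(B,5.00) ∩ circle(D,7.00): a=-0.9532, h=4.9083
  candidates: C₊=(0.3744,5.9879) cross=19.818; C₋=(-2.0476,-3.5252) cross=-19.818
  mode - wants cross < 0 → take C=(-2.0476,-3.5252) (cross=-19.818)
ex = (C−B)/|BC| = (-0.4269,-0.9043); ey = (0.9043,-0.4269)
P = B + -1.69·ex + 1.16·ey = (1.8577,2.0292)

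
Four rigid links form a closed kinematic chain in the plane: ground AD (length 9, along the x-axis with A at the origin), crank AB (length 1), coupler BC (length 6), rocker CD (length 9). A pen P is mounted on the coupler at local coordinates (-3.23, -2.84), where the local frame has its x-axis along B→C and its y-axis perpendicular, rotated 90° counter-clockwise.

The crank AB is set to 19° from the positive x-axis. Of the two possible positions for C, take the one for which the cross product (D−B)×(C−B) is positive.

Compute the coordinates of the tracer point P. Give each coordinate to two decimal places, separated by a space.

A=(0,0), D=(9.00,0)
B = A + 1.00·(cos19°, sin19°) = (0.9455, 0.3256)
|BD| = 8.0611
circle(B,6.00) ∩ circle(D,9.00): a=1.2393, h=5.8706
  candidates: C₊=(2.4209,6.1413) cross=47.323; C₋=(1.9467,-5.5903) cross=-47.323
  mode + wants cross > 0 → take C=(2.4209,6.1413) (cross=47.323)
ex = (C−B)/|BC| = (0.2459,0.9693); ey = (-0.9693,0.2459)
P = B + -3.23·ex + -2.84·ey = (2.9040,-3.5036)

2.90 -3.50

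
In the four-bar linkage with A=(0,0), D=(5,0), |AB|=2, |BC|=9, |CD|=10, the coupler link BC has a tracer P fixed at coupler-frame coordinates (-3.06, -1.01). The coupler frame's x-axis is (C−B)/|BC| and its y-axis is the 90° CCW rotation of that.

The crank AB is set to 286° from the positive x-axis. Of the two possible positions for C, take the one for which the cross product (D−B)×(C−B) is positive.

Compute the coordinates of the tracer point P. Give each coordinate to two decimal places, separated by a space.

A=(0,0), D=(5.00,0)
B = A + 2.00·(cos286°, sin286°) = (0.5513, -1.9225)
|BD| = 4.8464
circle(B,9.00) ∩ circle(D,10.00): a=0.4630, h=8.9881
  candidates: C₊=(-2.5893,6.5117) cross=43.560; C₋=(4.5418,-9.9895) cross=-43.560
  mode + wants cross > 0 → take C=(-2.5893,6.5117) (cross=43.560)
ex = (C−B)/|BC| = (-0.3490,0.9371); ey = (-0.9371,-0.3490)
P = B + -3.06·ex + -1.01·ey = (2.5656,-4.4377)

2.57 -4.44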